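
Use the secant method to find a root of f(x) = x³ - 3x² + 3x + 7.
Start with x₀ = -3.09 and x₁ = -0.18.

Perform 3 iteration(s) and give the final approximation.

f(x) = x³ - 3x² + 3x + 7
x₀ = -3.09, x₁ = -0.18

Secant formula: x_{n+1} = x_n - f(x_n)(x_n - x_{n-1})/(f(x_n) - f(x_{n-1}))

Iteration 1:
  f(-3.090000) = -60.417929
  f(-0.180000) = 6.356968
  x_2 = -0.180000 - 6.356968×(-0.180000 - (-3.090000))/(6.356968 - (-60.417929))
       = -0.457032
Iteration 2:
  f(-0.180000) = 6.356968
  f(-0.457032) = 4.906806
  x_3 = -0.457032 - 4.906806×(-0.457032 - (-0.180000))/(4.906806 - 6.356968)
       = -1.394404
Iteration 3:
  f(-0.457032) = 4.906806
  f(-1.394404) = -5.727529
  x_4 = -1.394404 - (-5.727529)×(-1.394404 - (-0.457032))/(-5.727529 - 4.906806)
       = -0.889546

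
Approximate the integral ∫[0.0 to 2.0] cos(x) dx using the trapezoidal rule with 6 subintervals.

f(x) = cos(x)
a = 0.0, b = 2.0, n = 6
h = (b - a)/n = 0.333333

Trapezoidal rule: (h/2)[f(x₀) + 2f(x₁) + 2f(x₂) + ... + f(xₙ)]

x_0 = 0.0000, f(x_0) = 1.000000, coefficient = 1
x_1 = 0.3333, f(x_1) = 0.944957, coefficient = 2
x_2 = 0.6667, f(x_2) = 0.785887, coefficient = 2
x_3 = 1.0000, f(x_3) = 0.540302, coefficient = 2
x_4 = 1.3333, f(x_4) = 0.235238, coefficient = 2
x_5 = 1.6667, f(x_5) = -0.095724, coefficient = 2
x_6 = 2.0000, f(x_6) = -0.416147, coefficient = 1

I ≈ (0.333333/2) × 5.405174 = 0.900862
Exact value: 0.909297
Error: 0.008435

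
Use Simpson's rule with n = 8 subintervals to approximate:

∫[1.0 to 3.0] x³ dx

f(x) = x³
a = 1.0, b = 3.0, n = 8
h = (b - a)/n = 0.250000

Simpson's rule: (h/3)[f(x₀) + 4f(x₁) + 2f(x₂) + ... + f(xₙ)]

x_0 = 1.0000, f(x_0) = 1.000000, coefficient = 1
x_1 = 1.2500, f(x_1) = 1.953125, coefficient = 4
x_2 = 1.5000, f(x_2) = 3.375000, coefficient = 2
x_3 = 1.7500, f(x_3) = 5.359375, coefficient = 4
x_4 = 2.0000, f(x_4) = 8.000000, coefficient = 2
x_5 = 2.2500, f(x_5) = 11.390625, coefficient = 4
x_6 = 2.5000, f(x_6) = 15.625000, coefficient = 2
x_7 = 2.7500, f(x_7) = 20.796875, coefficient = 4
x_8 = 3.0000, f(x_8) = 27.000000, coefficient = 1

I ≈ (0.250000/3) × 240.000000 = 20.000000
Exact value: 20.000000
Error: 0.000000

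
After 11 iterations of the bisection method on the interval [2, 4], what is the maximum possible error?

Bisection error bound: |error| ≤ (b-a)/2^n
|error| ≤ (4 - 2)/2^11 = 2/2^11
|error| ≤ 0.0009765625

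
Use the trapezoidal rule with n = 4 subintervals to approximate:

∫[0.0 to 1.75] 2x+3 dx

f(x) = 2x+3
a = 0.0, b = 1.75, n = 4
h = (b - a)/n = 0.437500

Trapezoidal rule: (h/2)[f(x₀) + 2f(x₁) + 2f(x₂) + ... + f(xₙ)]

x_0 = 0.0000, f(x_0) = 3.000000, coefficient = 1
x_1 = 0.4375, f(x_1) = 3.875000, coefficient = 2
x_2 = 0.8750, f(x_2) = 4.750000, coefficient = 2
x_3 = 1.3125, f(x_3) = 5.625000, coefficient = 2
x_4 = 1.7500, f(x_4) = 6.500000, coefficient = 1

I ≈ (0.437500/2) × 38.000000 = 8.312500
Exact value: 8.312500
Error: 0.000000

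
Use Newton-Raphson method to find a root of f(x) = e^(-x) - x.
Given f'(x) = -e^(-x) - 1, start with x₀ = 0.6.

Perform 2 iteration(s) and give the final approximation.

f(x) = e^(-x) - x
f'(x) = -e^(-x) - 1
x₀ = 0.6

Newton-Raphson formula: x_{n+1} = x_n - f(x_n)/f'(x_n)

Iteration 1:
  f(0.600000) = -0.051188
  f'(0.600000) = -1.548812
  x_1 = 0.600000 - (-0.051188)/(-1.548812) = 0.566950
Iteration 2:
  f(0.566950) = 0.000303
  f'(0.566950) = -1.567253
  x_2 = 0.566950 - 0.000303/(-1.567253) = 0.567143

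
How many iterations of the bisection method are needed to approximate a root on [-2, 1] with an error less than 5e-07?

We need (b-a)/2^n ≤ 5e-07
(1 - (-2))/2^n ≤ 5e-07
3/2^n ≤ 5e-07
2^n ≥ 6000000
n ≥ log₂(6000000) = 22.52
n ≥ 23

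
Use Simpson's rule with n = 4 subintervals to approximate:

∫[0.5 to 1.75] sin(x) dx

f(x) = sin(x)
a = 0.5, b = 1.75, n = 4
h = (b - a)/n = 0.312500

Simpson's rule: (h/3)[f(x₀) + 4f(x₁) + 2f(x₂) + ... + f(xₙ)]

x_0 = 0.5000, f(x_0) = 0.479426, coefficient = 1
x_1 = 0.8125, f(x_1) = 0.726009, coefficient = 4
x_2 = 1.1250, f(x_2) = 0.902268, coefficient = 2
x_3 = 1.4375, f(x_3) = 0.991129, coefficient = 4
x_4 = 1.7500, f(x_4) = 0.983986, coefficient = 1

I ≈ (0.312500/3) × 10.136498 = 1.055885
Exact value: 1.055829
Error: 0.000057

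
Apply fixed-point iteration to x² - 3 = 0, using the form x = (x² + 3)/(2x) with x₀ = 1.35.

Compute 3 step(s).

Equation: x² - 3 = 0
Fixed-point form: x = (x² + 3)/(2x)
x₀ = 1.35

x_1 = g(1.350000) = 1.786111
x_2 = g(1.786111) = 1.732869
x_3 = g(1.732869) = 1.732051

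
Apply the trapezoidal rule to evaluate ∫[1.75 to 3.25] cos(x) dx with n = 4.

f(x) = cos(x)
a = 1.75, b = 3.25, n = 4
h = (b - a)/n = 0.375000

Trapezoidal rule: (h/2)[f(x₀) + 2f(x₁) + 2f(x₂) + ... + f(xₙ)]

x_0 = 1.7500, f(x_0) = -0.178246, coefficient = 1
x_1 = 2.1250, f(x_1) = -0.526266, coefficient = 2
x_2 = 2.5000, f(x_2) = -0.801144, coefficient = 2
x_3 = 2.8750, f(x_3) = -0.964674, coefficient = 2
x_4 = 3.2500, f(x_4) = -0.994130, coefficient = 1

I ≈ (0.375000/2) × -5.756544 = -1.079352
Exact value: -1.092181
Error: 0.012829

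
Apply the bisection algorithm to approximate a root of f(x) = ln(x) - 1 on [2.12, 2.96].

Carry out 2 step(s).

f(x) = ln(x) - 1
Initial interval: [2.12, 2.96]

Iteration 1:
  c_1 = (2.120000 + 2.960000)/2 = 2.540000
  f(c_1) = f(2.540000) = -0.067836
  f(a) × f(c) ≥ 0, new interval: [2.540000, 2.960000]
Iteration 2:
  c_2 = (2.540000 + 2.960000)/2 = 2.750000
  f(c_2) = f(2.750000) = 0.011601
  f(a) × f(c) < 0, new interval: [2.540000, 2.750000]

After 2 iteration(s), the approximation is c_2 = 2.750000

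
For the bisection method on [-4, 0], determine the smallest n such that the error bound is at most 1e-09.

We need (b-a)/2^n ≤ 1e-09
(0 - (-4))/2^n ≤ 1e-09
4/2^n ≤ 1e-09
2^n ≥ 4000000000
n ≥ log₂(4000000000) = 31.90
n ≥ 32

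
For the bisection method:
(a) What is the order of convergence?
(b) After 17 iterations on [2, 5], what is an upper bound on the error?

(a) Bisection has linear (order 1) convergence; the error is halved each step.

(b) Error bound = (b-a)/2^n = (5 - 2)/2^{17}
    = 3/2^{17}

(a) 1 (linear); (b) error ≤ 2.29e-05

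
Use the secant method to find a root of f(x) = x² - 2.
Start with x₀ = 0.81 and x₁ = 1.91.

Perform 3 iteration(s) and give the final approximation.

f(x) = x² - 2
x₀ = 0.81, x₁ = 1.91

Secant formula: x_{n+1} = x_n - f(x_n)(x_n - x_{n-1})/(f(x_n) - f(x_{n-1}))

Iteration 1:
  f(0.810000) = -1.343900
  f(1.910000) = 1.648100
  x_2 = 1.910000 - 1.648100×(1.910000 - 0.810000)/(1.648100 - (-1.343900))
       = 1.304081
Iteration 2:
  f(1.910000) = 1.648100
  f(1.304081) = -0.299373
  x_3 = 1.304081 - (-0.299373)×(1.304081 - 1.910000)/(-0.299373 - 1.648100)
       = 1.397225
Iteration 3:
  f(1.304081) = -0.299373
  f(1.397225) = -0.047762
  x_4 = 1.397225 - (-0.047762)×(1.397225 - 1.304081)/(-0.047762 - (-0.299373))
       = 1.414906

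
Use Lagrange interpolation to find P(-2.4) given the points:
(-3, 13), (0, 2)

Lagrange interpolation formula:
P(x) = Σ yᵢ × Lᵢ(x)
where Lᵢ(x) = Π_{j≠i} (x - xⱼ)/(xᵢ - xⱼ)

L_0(-2.4) = (-2.4 - 0)/(-3 - 0) = 0.800000
L_1(-2.4) = (-2.4 - (-3))/(0 - (-3)) = 0.200000

P(-2.4) = 13×L_0(-2.4) + 2×L_1(-2.4)
P(-2.4) = 10.800000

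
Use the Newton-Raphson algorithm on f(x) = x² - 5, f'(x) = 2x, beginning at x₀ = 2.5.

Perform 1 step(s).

f(x) = x² - 5
f'(x) = 2x
x₀ = 2.5

Newton-Raphson formula: x_{n+1} = x_n - f(x_n)/f'(x_n)

Iteration 1:
  f(2.500000) = 1.250000
  f'(2.500000) = 5.000000
  x_1 = 2.500000 - 1.250000/5.000000 = 2.250000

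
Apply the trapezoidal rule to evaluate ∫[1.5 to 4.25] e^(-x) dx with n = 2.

f(x) = e^(-x)
a = 1.5, b = 4.25, n = 2
h = (b - a)/n = 1.375000

Trapezoidal rule: (h/2)[f(x₀) + 2f(x₁) + 2f(x₂) + ... + f(xₙ)]

x_0 = 1.5000, f(x_0) = 0.223130, coefficient = 1
x_1 = 2.8750, f(x_1) = 0.056416, coefficient = 2
x_2 = 4.2500, f(x_2) = 0.014264, coefficient = 1

I ≈ (1.375000/2) × 0.350227 = 0.240781
Exact value: 0.208866
Error: 0.031915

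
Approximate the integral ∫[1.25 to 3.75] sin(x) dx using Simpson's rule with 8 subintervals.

f(x) = sin(x)
a = 1.25, b = 3.75, n = 8
h = (b - a)/n = 0.312500

Simpson's rule: (h/3)[f(x₀) + 4f(x₁) + 2f(x₂) + ... + f(xₙ)]

x_0 = 1.2500, f(x_0) = 0.948985, coefficient = 1
x_1 = 1.5625, f(x_1) = 0.999966, coefficient = 4
x_2 = 1.8750, f(x_2) = 0.954086, coefficient = 2
x_3 = 2.1875, f(x_3) = 0.815789, coefficient = 4
x_4 = 2.5000, f(x_4) = 0.598472, coefficient = 2
x_5 = 2.8125, f(x_5) = 0.323185, coefficient = 4
x_6 = 3.1250, f(x_6) = 0.016592, coefficient = 2
x_7 = 3.4375, f(x_7) = -0.291608, coefficient = 4
x_8 = 3.7500, f(x_8) = -0.571561, coefficient = 1

I ≈ (0.312500/3) × 10.905049 = 1.135943
Exact value: 1.135882
Error: 0.000061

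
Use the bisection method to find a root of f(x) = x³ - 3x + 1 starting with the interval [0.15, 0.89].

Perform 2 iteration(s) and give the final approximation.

f(x) = x³ - 3x + 1
Initial interval: [0.15, 0.89]

Iteration 1:
  c_1 = (0.150000 + 0.890000)/2 = 0.520000
  f(c_1) = f(0.520000) = -0.419392
  f(a) × f(c) < 0, new interval: [0.150000, 0.520000]
Iteration 2:
  c_2 = (0.150000 + 0.520000)/2 = 0.335000
  f(c_2) = f(0.335000) = 0.032595
  f(a) × f(c) ≥ 0, new interval: [0.335000, 0.520000]

After 2 iteration(s), the approximation is c_2 = 0.335000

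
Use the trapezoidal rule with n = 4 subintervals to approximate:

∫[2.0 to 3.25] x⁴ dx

f(x) = x⁴
a = 2.0, b = 3.25, n = 4
h = (b - a)/n = 0.312500

Trapezoidal rule: (h/2)[f(x₀) + 2f(x₁) + 2f(x₂) + ... + f(xₙ)]

x_0 = 2.0000, f(x_0) = 16.000000, coefficient = 1
x_1 = 2.3125, f(x_1) = 28.597427, coefficient = 2
x_2 = 2.6250, f(x_2) = 47.480713, coefficient = 2
x_3 = 2.9375, f(x_3) = 74.458023, coefficient = 2
x_4 = 3.2500, f(x_4) = 111.566406, coefficient = 1

I ≈ (0.312500/2) × 428.638733 = 66.974802
Exact value: 66.118164
Error: 0.856638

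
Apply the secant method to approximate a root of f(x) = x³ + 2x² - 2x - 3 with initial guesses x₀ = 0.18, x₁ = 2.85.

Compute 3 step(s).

f(x) = x³ + 2x² - 2x - 3
x₀ = 0.18, x₁ = 2.85

Secant formula: x_{n+1} = x_n - f(x_n)(x_n - x_{n-1})/(f(x_n) - f(x_{n-1}))

Iteration 1:
  f(0.180000) = -3.289368
  f(2.850000) = 30.694125
  x_2 = 2.850000 - 30.694125×(2.850000 - 0.180000)/(30.694125 - (-3.289368))
       = 0.438438
Iteration 2:
  f(2.850000) = 30.694125
  f(0.438438) = -3.408140
  x_3 = 0.438438 - (-3.408140)×(0.438438 - 2.850000)/(-3.408140 - 30.694125)
       = 0.679446
Iteration 3:
  f(0.438438) = -3.408140
  f(0.679446) = -3.121933
  x_4 = 0.679446 - (-3.121933)×(0.679446 - 0.438438)/(-3.121933 - (-3.408140))
       = 3.308360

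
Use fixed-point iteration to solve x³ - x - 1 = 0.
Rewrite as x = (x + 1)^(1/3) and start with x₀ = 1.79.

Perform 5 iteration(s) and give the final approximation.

Equation: x³ - x - 1 = 0
Fixed-point form: x = (x + 1)^(1/3)
x₀ = 1.79

x_1 = g(1.790000) = 1.407780
x_2 = g(1.407780) = 1.340311
x_3 = g(1.340311) = 1.327673
x_4 = g(1.327673) = 1.325279
x_5 = g(1.325279) = 1.324825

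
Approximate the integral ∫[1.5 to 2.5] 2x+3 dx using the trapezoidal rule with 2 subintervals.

f(x) = 2x+3
a = 1.5, b = 2.5, n = 2
h = (b - a)/n = 0.500000

Trapezoidal rule: (h/2)[f(x₀) + 2f(x₁) + 2f(x₂) + ... + f(xₙ)]

x_0 = 1.5000, f(x_0) = 6.000000, coefficient = 1
x_1 = 2.0000, f(x_1) = 7.000000, coefficient = 2
x_2 = 2.5000, f(x_2) = 8.000000, coefficient = 1

I ≈ (0.500000/2) × 28.000000 = 7.000000
Exact value: 7.000000
Error: 0.000000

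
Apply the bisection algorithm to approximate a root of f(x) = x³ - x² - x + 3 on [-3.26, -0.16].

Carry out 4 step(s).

f(x) = x³ - x² - x + 3
Initial interval: [-3.26, -0.16]

Iteration 1:
  c_1 = (-3.260000 + (-0.160000))/2 = -1.710000
  f(c_1) = f(-1.710000) = -3.214311
  f(a) × f(c) ≥ 0, new interval: [-1.710000, -0.160000]
Iteration 2:
  c_2 = (-1.710000 + (-0.160000))/2 = -0.935000
  f(c_2) = f(-0.935000) = 2.243375
  f(a) × f(c) < 0, new interval: [-1.710000, -0.935000]
Iteration 3:
  c_3 = (-1.710000 + (-0.935000))/2 = -1.322500
  f(c_3) = f(-1.322500) = 0.260433
  f(a) × f(c) < 0, new interval: [-1.710000, -1.322500]
Iteration 4:
  c_4 = (-1.710000 + (-1.322500))/2 = -1.516250
  f(c_4) = f(-1.516250) = -1.268644
  f(a) × f(c) ≥ 0, new interval: [-1.516250, -1.322500]

After 4 iteration(s), the approximation is c_4 = -1.516250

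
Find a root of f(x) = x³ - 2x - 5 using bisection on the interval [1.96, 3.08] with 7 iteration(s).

f(x) = x³ - 2x - 5
Initial interval: [1.96, 3.08]

Iteration 1:
  c_1 = (1.960000 + 3.080000)/2 = 2.520000
  f(c_1) = f(2.520000) = 5.963008
  f(a) × f(c) < 0, new interval: [1.960000, 2.520000]
Iteration 2:
  c_2 = (1.960000 + 2.520000)/2 = 2.240000
  f(c_2) = f(2.240000) = 1.759424
  f(a) × f(c) < 0, new interval: [1.960000, 2.240000]
Iteration 3:
  c_3 = (1.960000 + 2.240000)/2 = 2.100000
  f(c_3) = f(2.100000) = 0.061000
  f(a) × f(c) < 0, new interval: [1.960000, 2.100000]
Iteration 4:
  c_4 = (1.960000 + 2.100000)/2 = 2.030000
  f(c_4) = f(2.030000) = -0.694573
  f(a) × f(c) ≥ 0, new interval: [2.030000, 2.100000]
Iteration 5:
  c_5 = (2.030000 + 2.100000)/2 = 2.065000
  f(c_5) = f(2.065000) = -0.324375
  f(a) × f(c) ≥ 0, new interval: [2.065000, 2.100000]
Iteration 6:
  c_6 = (2.065000 + 2.100000)/2 = 2.082500
  f(c_6) = f(2.082500) = -0.133601
  f(a) × f(c) ≥ 0, new interval: [2.082500, 2.100000]
Iteration 7:
  c_7 = (2.082500 + 2.100000)/2 = 2.091250
  f(c_7) = f(2.091250) = -0.036781
  f(a) × f(c) ≥ 0, new interval: [2.091250, 2.100000]

After 7 iteration(s), the approximation is c_7 = 2.091250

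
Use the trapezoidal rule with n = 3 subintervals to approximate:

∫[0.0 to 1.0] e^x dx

f(x) = e^x
a = 0.0, b = 1.0, n = 3
h = (b - a)/n = 0.333333

Trapezoidal rule: (h/2)[f(x₀) + 2f(x₁) + 2f(x₂) + ... + f(xₙ)]

x_0 = 0.0000, f(x_0) = 1.000000, coefficient = 1
x_1 = 0.3333, f(x_1) = 1.395612, coefficient = 2
x_2 = 0.6667, f(x_2) = 1.947734, coefficient = 2
x_3 = 1.0000, f(x_3) = 2.718282, coefficient = 1

I ≈ (0.333333/2) × 10.404975 = 1.734162
Exact value: 1.718282
Error: 0.015881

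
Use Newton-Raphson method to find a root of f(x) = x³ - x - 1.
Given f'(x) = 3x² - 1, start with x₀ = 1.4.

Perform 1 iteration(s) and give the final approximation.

f(x) = x³ - x - 1
f'(x) = 3x² - 1
x₀ = 1.4

Newton-Raphson formula: x_{n+1} = x_n - f(x_n)/f'(x_n)

Iteration 1:
  f(1.400000) = 0.344000
  f'(1.400000) = 4.880000
  x_1 = 1.400000 - 0.344000/4.880000 = 1.329508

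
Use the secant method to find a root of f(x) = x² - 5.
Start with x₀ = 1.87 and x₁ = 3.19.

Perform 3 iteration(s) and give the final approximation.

f(x) = x² - 5
x₀ = 1.87, x₁ = 3.19

Secant formula: x_{n+1} = x_n - f(x_n)(x_n - x_{n-1})/(f(x_n) - f(x_{n-1}))

Iteration 1:
  f(1.870000) = -1.503100
  f(3.190000) = 5.176100
  x_2 = 3.190000 - 5.176100×(3.190000 - 1.870000)/(5.176100 - (-1.503100))
       = 2.167055
Iteration 2:
  f(3.190000) = 5.176100
  f(2.167055) = -0.303871
  x_3 = 2.167055 - (-0.303871)×(2.167055 - 3.190000)/(-0.303871 - 5.176100)
       = 2.223779
Iteration 3:
  f(2.167055) = -0.303871
  f(2.223779) = -0.054807
  x_4 = 2.223779 - (-0.054807)×(2.223779 - 2.167055)/(-0.054807 - (-0.303871))
       = 2.236261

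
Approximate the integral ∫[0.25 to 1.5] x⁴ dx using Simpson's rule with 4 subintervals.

f(x) = x⁴
a = 0.25, b = 1.5, n = 4
h = (b - a)/n = 0.312500

Simpson's rule: (h/3)[f(x₀) + 4f(x₁) + 2f(x₂) + ... + f(xₙ)]

x_0 = 0.2500, f(x_0) = 0.003906, coefficient = 1
x_1 = 0.5625, f(x_1) = 0.100113, coefficient = 4
x_2 = 0.8750, f(x_2) = 0.586182, coefficient = 2
x_3 = 1.1875, f(x_3) = 1.988541, coefficient = 4
x_4 = 1.5000, f(x_4) = 5.062500, coefficient = 1

I ≈ (0.312500/3) × 14.593384 = 1.520144
Exact value: 1.518555
Error: 0.001589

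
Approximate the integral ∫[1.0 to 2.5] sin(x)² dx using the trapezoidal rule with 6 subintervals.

f(x) = sin(x)²
a = 1.0, b = 2.5, n = 6
h = (b - a)/n = 0.250000

Trapezoidal rule: (h/2)[f(x₀) + 2f(x₁) + 2f(x₂) + ... + f(xₙ)]

x_0 = 1.0000, f(x_0) = 0.708073, coefficient = 1
x_1 = 1.2500, f(x_1) = 0.900572, coefficient = 2
x_2 = 1.5000, f(x_2) = 0.994996, coefficient = 2
x_3 = 1.7500, f(x_3) = 0.968228, coefficient = 2
x_4 = 2.0000, f(x_4) = 0.826822, coefficient = 2
x_5 = 2.2500, f(x_5) = 0.605398, coefficient = 2
x_6 = 2.5000, f(x_6) = 0.358169, coefficient = 1

I ≈ (0.250000/2) × 9.658275 = 1.207284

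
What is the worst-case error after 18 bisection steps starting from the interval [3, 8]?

Bisection error bound: |error| ≤ (b-a)/2^n
|error| ≤ (8 - 3)/2^18 = 5/2^18
|error| ≤ 0.0000190735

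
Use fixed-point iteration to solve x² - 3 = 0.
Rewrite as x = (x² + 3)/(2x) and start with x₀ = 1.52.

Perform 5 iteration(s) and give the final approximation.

Equation: x² - 3 = 0
Fixed-point form: x = (x² + 3)/(2x)
x₀ = 1.52

x_1 = g(1.520000) = 1.746842
x_2 = g(1.746842) = 1.732113
x_3 = g(1.732113) = 1.732051
x_4 = g(1.732051) = 1.732051
x_5 = g(1.732051) = 1.732051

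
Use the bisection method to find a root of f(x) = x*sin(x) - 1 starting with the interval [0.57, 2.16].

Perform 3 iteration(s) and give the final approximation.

f(x) = x*sin(x) - 1
Initial interval: [0.57, 2.16]

Iteration 1:
  c_1 = (0.570000 + 2.160000)/2 = 1.365000
  f(c_1) = f(1.365000) = 0.336197
  f(a) × f(c) < 0, new interval: [0.570000, 1.365000]
Iteration 2:
  c_2 = (0.570000 + 1.365000)/2 = 0.967500
  f(c_2) = f(0.967500) = -0.203293
  f(a) × f(c) ≥ 0, new interval: [0.967500, 1.365000]
Iteration 3:
  c_3 = (0.967500 + 1.365000)/2 = 1.166250
  f(c_3) = f(1.166250) = 0.072112
  f(a) × f(c) < 0, new interval: [0.967500, 1.166250]

After 3 iteration(s), the approximation is c_3 = 1.166250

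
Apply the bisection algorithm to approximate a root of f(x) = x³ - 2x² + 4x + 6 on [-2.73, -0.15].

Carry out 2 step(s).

f(x) = x³ - 2x² + 4x + 6
Initial interval: [-2.73, -0.15]

Iteration 1:
  c_1 = (-2.730000 + (-0.150000))/2 = -1.440000
  f(c_1) = f(-1.440000) = -6.893184
  f(a) × f(c) ≥ 0, new interval: [-1.440000, -0.150000]
Iteration 2:
  c_2 = (-1.440000 + (-0.150000))/2 = -0.795000
  f(c_2) = f(-0.795000) = 1.053490
  f(a) × f(c) < 0, new interval: [-1.440000, -0.795000]

After 2 iteration(s), the approximation is c_2 = -0.795000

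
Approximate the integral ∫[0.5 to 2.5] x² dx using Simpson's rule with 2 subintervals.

f(x) = x²
a = 0.5, b = 2.5, n = 2
h = (b - a)/n = 1.000000

Simpson's rule: (h/3)[f(x₀) + 4f(x₁) + 2f(x₂) + ... + f(xₙ)]

x_0 = 0.5000, f(x_0) = 0.250000, coefficient = 1
x_1 = 1.5000, f(x_1) = 2.250000, coefficient = 4
x_2 = 2.5000, f(x_2) = 6.250000, coefficient = 1

I ≈ (1.000000/3) × 15.500000 = 5.166667
Exact value: 5.166667
Error: 0.000000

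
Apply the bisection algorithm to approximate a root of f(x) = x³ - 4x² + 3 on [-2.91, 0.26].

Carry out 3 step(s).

f(x) = x³ - 4x² + 3
Initial interval: [-2.91, 0.26]

Iteration 1:
  c_1 = (-2.910000 + 0.260000)/2 = -1.325000
  f(c_1) = f(-1.325000) = -6.348703
  f(a) × f(c) ≥ 0, new interval: [-1.325000, 0.260000]
Iteration 2:
  c_2 = (-1.325000 + 0.260000)/2 = -0.532500
  f(c_2) = f(-0.532500) = 1.714781
  f(a) × f(c) < 0, new interval: [-1.325000, -0.532500]
Iteration 3:
  c_3 = (-1.325000 + (-0.532500))/2 = -0.928750
  f(c_3) = f(-0.928750) = -1.251424
  f(a) × f(c) ≥ 0, new interval: [-0.928750, -0.532500]

After 3 iteration(s), the approximation is c_3 = -0.928750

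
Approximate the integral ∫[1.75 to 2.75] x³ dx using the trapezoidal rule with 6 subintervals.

f(x) = x³
a = 1.75, b = 2.75, n = 6
h = (b - a)/n = 0.166667

Trapezoidal rule: (h/2)[f(x₀) + 2f(x₁) + 2f(x₂) + ... + f(xₙ)]

x_0 = 1.7500, f(x_0) = 5.359375, coefficient = 1
x_1 = 1.9167, f(x_1) = 7.041088, coefficient = 2
x_2 = 2.0833, f(x_2) = 9.042245, coefficient = 2
x_3 = 2.2500, f(x_3) = 11.390625, coefficient = 2
x_4 = 2.4167, f(x_4) = 14.114005, coefficient = 2
x_5 = 2.5833, f(x_5) = 17.240162, coefficient = 2
x_6 = 2.7500, f(x_6) = 20.796875, coefficient = 1

I ≈ (0.166667/2) × 143.812500 = 11.984375
Exact value: 11.953125
Error: 0.031250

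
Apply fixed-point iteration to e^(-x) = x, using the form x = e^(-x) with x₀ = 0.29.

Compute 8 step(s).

Equation: e^(-x) = x
Fixed-point form: x = e^(-x)
x₀ = 0.29

x_1 = g(0.290000) = 0.748264
x_2 = g(0.748264) = 0.473187
x_3 = g(0.473187) = 0.623013
x_4 = g(0.623013) = 0.536326
x_5 = g(0.536326) = 0.584893
x_6 = g(0.584893) = 0.557165
x_7 = g(0.557165) = 0.572831
x_8 = g(0.572831) = 0.563927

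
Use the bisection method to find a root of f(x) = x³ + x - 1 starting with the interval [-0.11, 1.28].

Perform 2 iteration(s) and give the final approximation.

f(x) = x³ + x - 1
Initial interval: [-0.11, 1.28]

Iteration 1:
  c_1 = (-0.110000 + 1.280000)/2 = 0.585000
  f(c_1) = f(0.585000) = -0.214798
  f(a) × f(c) ≥ 0, new interval: [0.585000, 1.280000]
Iteration 2:
  c_2 = (0.585000 + 1.280000)/2 = 0.932500
  f(c_2) = f(0.932500) = 0.743361
  f(a) × f(c) < 0, new interval: [0.585000, 0.932500]

After 2 iteration(s), the approximation is c_2 = 0.932500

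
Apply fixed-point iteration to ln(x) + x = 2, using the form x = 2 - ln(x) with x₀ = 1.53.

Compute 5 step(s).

Equation: ln(x) + x = 2
Fixed-point form: x = 2 - ln(x)
x₀ = 1.53

x_1 = g(1.530000) = 1.574732
x_2 = g(1.574732) = 1.545915
x_3 = g(1.545915) = 1.564384
x_4 = g(1.564384) = 1.552508
x_5 = g(1.552508) = 1.560128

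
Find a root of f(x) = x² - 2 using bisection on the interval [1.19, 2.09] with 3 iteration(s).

f(x) = x² - 2
Initial interval: [1.19, 2.09]

Iteration 1:
  c_1 = (1.190000 + 2.090000)/2 = 1.640000
  f(c_1) = f(1.640000) = 0.689600
  f(a) × f(c) < 0, new interval: [1.190000, 1.640000]
Iteration 2:
  c_2 = (1.190000 + 1.640000)/2 = 1.415000
  f(c_2) = f(1.415000) = 0.002225
  f(a) × f(c) < 0, new interval: [1.190000, 1.415000]
Iteration 3:
  c_3 = (1.190000 + 1.415000)/2 = 1.302500
  f(c_3) = f(1.302500) = -0.303494
  f(a) × f(c) ≥ 0, new interval: [1.302500, 1.415000]

After 3 iteration(s), the approximation is c_3 = 1.302500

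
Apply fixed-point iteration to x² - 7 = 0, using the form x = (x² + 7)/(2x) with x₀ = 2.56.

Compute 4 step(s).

Equation: x² - 7 = 0
Fixed-point form: x = (x² + 7)/(2x)
x₀ = 2.56

x_1 = g(2.560000) = 2.647187
x_2 = g(2.647187) = 2.645752
x_3 = g(2.645752) = 2.645751
x_4 = g(2.645751) = 2.645751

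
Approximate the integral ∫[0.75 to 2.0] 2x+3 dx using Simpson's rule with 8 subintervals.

f(x) = 2x+3
a = 0.75, b = 2.0, n = 8
h = (b - a)/n = 0.156250

Simpson's rule: (h/3)[f(x₀) + 4f(x₁) + 2f(x₂) + ... + f(xₙ)]

x_0 = 0.7500, f(x_0) = 4.500000, coefficient = 1
x_1 = 0.9062, f(x_1) = 4.812500, coefficient = 4
x_2 = 1.0625, f(x_2) = 5.125000, coefficient = 2
x_3 = 1.2188, f(x_3) = 5.437500, coefficient = 4
x_4 = 1.3750, f(x_4) = 5.750000, coefficient = 2
x_5 = 1.5312, f(x_5) = 6.062500, coefficient = 4
x_6 = 1.6875, f(x_6) = 6.375000, coefficient = 2
x_7 = 1.8438, f(x_7) = 6.687500, coefficient = 4
x_8 = 2.0000, f(x_8) = 7.000000, coefficient = 1

I ≈ (0.156250/3) × 138.000000 = 7.187500
Exact value: 7.187500
Error: 0.000000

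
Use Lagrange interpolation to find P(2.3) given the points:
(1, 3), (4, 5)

Lagrange interpolation formula:
P(x) = Σ yᵢ × Lᵢ(x)
where Lᵢ(x) = Π_{j≠i} (x - xⱼ)/(xᵢ - xⱼ)

L_0(2.3) = (2.3 - 4)/(1 - 4) = 0.566667
L_1(2.3) = (2.3 - 1)/(4 - 1) = 0.433333

P(2.3) = 3×L_0(2.3) + 5×L_1(2.3)
P(2.3) = 3.866667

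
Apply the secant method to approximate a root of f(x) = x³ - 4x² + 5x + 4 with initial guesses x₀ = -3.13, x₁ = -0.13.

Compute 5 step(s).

f(x) = x³ - 4x² + 5x + 4
x₀ = -3.13, x₁ = -0.13

Secant formula: x_{n+1} = x_n - f(x_n)(x_n - x_{n-1})/(f(x_n) - f(x_{n-1}))

Iteration 1:
  f(-3.130000) = -81.501897
  f(-0.130000) = 3.280203
  x_2 = -0.130000 - 3.280203×(-0.130000 - (-3.130000))/(3.280203 - (-81.501897))
       = -0.246069
Iteration 2:
  f(-0.130000) = 3.280203
  f(-0.246069) = 2.512553
  x_3 = -0.246069 - 2.512553×(-0.246069 - (-0.130000))/(2.512553 - 3.280203)
       = -0.625970
Iteration 3:
  f(-0.246069) = 2.512553
  f(-0.625970) = -0.942479
  x_4 = -0.625970 - (-0.942479)×(-0.625970 - (-0.246069))/(-0.942479 - 2.512553)
       = -0.522339
Iteration 4:
  f(-0.625970) = -0.942479
  f(-0.522339) = 0.154441
  x_5 = -0.522339 - 0.154441×(-0.522339 - (-0.625970))/(0.154441 - (-0.942479))
       = -0.536930
Iteration 5:
  f(-0.522339) = 0.154441
  f(-0.536930) = 0.007386
  x_6 = -0.536930 - 0.007386×(-0.536930 - (-0.522339))/(0.007386 - 0.154441)
       = -0.537662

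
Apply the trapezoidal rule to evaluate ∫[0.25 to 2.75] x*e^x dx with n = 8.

f(x) = x*e^x
a = 0.25, b = 2.75, n = 8
h = (b - a)/n = 0.312500

Trapezoidal rule: (h/2)[f(x₀) + 2f(x₁) + 2f(x₂) + ... + f(xₙ)]

x_0 = 0.2500, f(x_0) = 0.321006, coefficient = 1
x_1 = 0.5625, f(x_1) = 0.987218, coefficient = 2
x_2 = 0.8750, f(x_2) = 2.099016, coefficient = 2
x_3 = 1.1875, f(x_3) = 3.893663, coefficient = 2
x_4 = 1.5000, f(x_4) = 6.722534, coefficient = 2
x_5 = 1.8125, f(x_5) = 11.102909, coefficient = 2
x_6 = 2.1250, f(x_6) = 17.792407, coefficient = 2
x_7 = 2.4375, f(x_7) = 27.895710, coefficient = 2
x_8 = 2.7500, f(x_8) = 43.017238, coefficient = 1

I ≈ (0.312500/2) × 184.325157 = 28.800806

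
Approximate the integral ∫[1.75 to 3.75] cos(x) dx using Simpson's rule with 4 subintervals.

f(x) = cos(x)
a = 1.75, b = 3.75, n = 4
h = (b - a)/n = 0.500000

Simpson's rule: (h/3)[f(x₀) + 4f(x₁) + 2f(x₂) + ... + f(xₙ)]

x_0 = 1.7500, f(x_0) = -0.178246, coefficient = 1
x_1 = 2.2500, f(x_1) = -0.628174, coefficient = 4
x_2 = 2.7500, f(x_2) = -0.924302, coefficient = 2
x_3 = 3.2500, f(x_3) = -0.994130, coefficient = 4
x_4 = 3.7500, f(x_4) = -0.820559, coefficient = 1

I ≈ (0.500000/3) × -9.336623 = -1.556104
Exact value: -1.555547
Error: 0.000557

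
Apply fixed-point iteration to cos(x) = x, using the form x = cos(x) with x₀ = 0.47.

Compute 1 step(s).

Equation: cos(x) = x
Fixed-point form: x = cos(x)
x₀ = 0.47

x_1 = g(0.470000) = 0.891568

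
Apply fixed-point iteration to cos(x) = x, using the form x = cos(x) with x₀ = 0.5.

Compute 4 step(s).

Equation: cos(x) = x
Fixed-point form: x = cos(x)
x₀ = 0.5

x_1 = g(0.500000) = 0.877583
x_2 = g(0.877583) = 0.639012
x_3 = g(0.639012) = 0.802685
x_4 = g(0.802685) = 0.694778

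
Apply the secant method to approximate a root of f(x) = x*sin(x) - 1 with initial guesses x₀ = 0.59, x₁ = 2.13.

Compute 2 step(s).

f(x) = x*sin(x) - 1
x₀ = 0.59, x₁ = 2.13

Secant formula: x_{n+1} = x_n - f(x_n)(x_n - x_{n-1})/(f(x_n) - f(x_{n-1}))

Iteration 1:
  f(0.590000) = -0.671747
  f(2.130000) = 0.805554
  x_2 = 2.130000 - 0.805554×(2.130000 - 0.590000)/(0.805554 - (-0.671747))
       = 1.290257
Iteration 2:
  f(2.130000) = 0.805554
  f(1.290257) = 0.239816
  x_3 = 1.290257 - 0.239816×(1.290257 - 2.130000)/(0.239816 - 0.805554)
       = 0.934290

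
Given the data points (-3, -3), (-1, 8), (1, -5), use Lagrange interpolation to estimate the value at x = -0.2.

Lagrange interpolation formula:
P(x) = Σ yᵢ × Lᵢ(x)
where Lᵢ(x) = Π_{j≠i} (x - xⱼ)/(xᵢ - xⱼ)

L_0(-0.2) = (-0.2 - (-1))/(-3 - (-1)) × (-0.2 - 1)/(-3 - 1) = -0.120000
L_1(-0.2) = (-0.2 - (-3))/(-1 - (-3)) × (-0.2 - 1)/(-1 - 1) = 0.840000
L_2(-0.2) = (-0.2 - (-3))/(1 - (-3)) × (-0.2 - (-1))/(1 - (-1)) = 0.280000

P(-0.2) = (-3)×L_0(-0.2) + 8×L_1(-0.2) + (-5)×L_2(-0.2)
P(-0.2) = 5.680000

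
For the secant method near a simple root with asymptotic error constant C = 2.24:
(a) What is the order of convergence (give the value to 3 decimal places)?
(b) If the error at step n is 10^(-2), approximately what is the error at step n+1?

(a) Secant method has superlinear convergence with order φ = (1+√5)/2 ≈ 1.618.
    This means |e_{n+1}| ≈ C|e_n|^1.618.

(b) With |e_n| = 10^(-2) and C = 2.24:
    |e_{n+1}| ≈ 2.24 × (10^(-2))^1.618 = 2.24 × 10^(-3.24)

(a) ≈ 1.618 (golden ratio); (b) |e_{n+1}| ≈ 1.301e-03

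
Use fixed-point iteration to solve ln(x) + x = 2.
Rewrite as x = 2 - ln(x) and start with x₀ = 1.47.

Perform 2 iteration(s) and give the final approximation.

Equation: ln(x) + x = 2
Fixed-point form: x = 2 - ln(x)
x₀ = 1.47

x_1 = g(1.470000) = 1.614738
x_2 = g(1.614738) = 1.520828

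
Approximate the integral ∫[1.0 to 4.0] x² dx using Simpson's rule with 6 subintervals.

f(x) = x²
a = 1.0, b = 4.0, n = 6
h = (b - a)/n = 0.500000

Simpson's rule: (h/3)[f(x₀) + 4f(x₁) + 2f(x₂) + ... + f(xₙ)]

x_0 = 1.0000, f(x_0) = 1.000000, coefficient = 1
x_1 = 1.5000, f(x_1) = 2.250000, coefficient = 4
x_2 = 2.0000, f(x_2) = 4.000000, coefficient = 2
x_3 = 2.5000, f(x_3) = 6.250000, coefficient = 4
x_4 = 3.0000, f(x_4) = 9.000000, coefficient = 2
x_5 = 3.5000, f(x_5) = 12.250000, coefficient = 4
x_6 = 4.0000, f(x_6) = 16.000000, coefficient = 1

I ≈ (0.500000/3) × 126.000000 = 21.000000
Exact value: 21.000000
Error: 0.000000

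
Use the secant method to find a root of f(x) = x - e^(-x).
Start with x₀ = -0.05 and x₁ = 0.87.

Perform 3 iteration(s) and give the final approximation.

f(x) = x - e^(-x)
x₀ = -0.05, x₁ = 0.87

Secant formula: x_{n+1} = x_n - f(x_n)(x_n - x_{n-1})/(f(x_n) - f(x_{n-1}))

Iteration 1:
  f(-0.050000) = -1.101271
  f(0.870000) = 0.451048
  x_2 = 0.870000 - 0.451048×(0.870000 - (-0.050000))/(0.451048 - (-1.101271))
       = 0.602681
Iteration 2:
  f(0.870000) = 0.451048
  f(0.602681) = 0.055339
  x_3 = 0.602681 - 0.055339×(0.602681 - 0.870000)/(0.055339 - 0.451048)
       = 0.565297
Iteration 3:
  f(0.602681) = 0.055339
  f(0.565297) = -0.002894
  x_4 = 0.565297 - (-0.002894)×(0.565297 - 0.602681)/(-0.002894 - 0.055339)
       = 0.567155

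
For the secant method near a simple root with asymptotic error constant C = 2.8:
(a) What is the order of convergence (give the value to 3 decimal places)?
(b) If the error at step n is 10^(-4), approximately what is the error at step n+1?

(a) Secant method has superlinear convergence with order φ = (1+√5)/2 ≈ 1.618.
    This means |e_{n+1}| ≈ C|e_n|^1.618.

(b) With |e_n| = 10^(-4) and C = 2.8:
    |e_{n+1}| ≈ 2.8 × (10^(-4))^1.618 = 2.8 × 10^(-6.47)

(a) ≈ 1.618 (golden ratio); (b) |e_{n+1}| ≈ 9.441e-07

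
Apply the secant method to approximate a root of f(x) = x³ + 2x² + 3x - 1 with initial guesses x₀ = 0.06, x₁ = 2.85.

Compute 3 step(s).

f(x) = x³ + 2x² + 3x - 1
x₀ = 0.06, x₁ = 2.85

Secant formula: x_{n+1} = x_n - f(x_n)(x_n - x_{n-1})/(f(x_n) - f(x_{n-1}))

Iteration 1:
  f(0.060000) = -0.812584
  f(2.850000) = 46.944125
  x_2 = 2.850000 - 46.944125×(2.850000 - 0.060000)/(46.944125 - (-0.812584))
       = 0.107472
Iteration 2:
  f(2.850000) = 46.944125
  f(0.107472) = -0.653242
  x_3 = 0.107472 - (-0.653242)×(0.107472 - 2.850000)/(-0.653242 - 46.944125)
       = 0.145111
Iteration 3:
  f(0.107472) = -0.653242
  f(0.145111) = -0.519495
  x_4 = 0.145111 - (-0.519495)×(0.145111 - 0.107472)/(-0.519495 - (-0.653242))
       = 0.291309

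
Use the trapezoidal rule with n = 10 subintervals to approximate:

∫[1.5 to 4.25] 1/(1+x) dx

f(x) = 1/(1+x)
a = 1.5, b = 4.25, n = 10
h = (b - a)/n = 0.275000

Trapezoidal rule: (h/2)[f(x₀) + 2f(x₁) + 2f(x₂) + ... + f(xₙ)]

x_0 = 1.5000, f(x_0) = 0.400000, coefficient = 1
x_1 = 1.7750, f(x_1) = 0.360360, coefficient = 2
x_2 = 2.0500, f(x_2) = 0.327869, coefficient = 2
x_3 = 2.3250, f(x_3) = 0.300752, coefficient = 2
x_4 = 2.6000, f(x_4) = 0.277778, coefficient = 2
x_5 = 2.8750, f(x_5) = 0.258065, coefficient = 2
x_6 = 3.1500, f(x_6) = 0.240964, coefficient = 2
x_7 = 3.4250, f(x_7) = 0.225989, coefficient = 2
x_8 = 3.7000, f(x_8) = 0.212766, coefficient = 2
x_9 = 3.9750, f(x_9) = 0.201005, coefficient = 2
x_10 = 4.2500, f(x_10) = 0.190476, coefficient = 1

I ≈ (0.275000/2) × 5.401570 = 0.742716
Exact value: 0.741937
Error: 0.000779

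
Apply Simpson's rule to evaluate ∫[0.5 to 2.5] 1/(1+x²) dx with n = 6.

f(x) = 1/(1+x²)
a = 0.5, b = 2.5, n = 6
h = (b - a)/n = 0.333333

Simpson's rule: (h/3)[f(x₀) + 4f(x₁) + 2f(x₂) + ... + f(xₙ)]

x_0 = 0.5000, f(x_0) = 0.800000, coefficient = 1
x_1 = 0.8333, f(x_1) = 0.590164, coefficient = 4
x_2 = 1.1667, f(x_2) = 0.423529, coefficient = 2
x_3 = 1.5000, f(x_3) = 0.307692, coefficient = 4
x_4 = 1.8333, f(x_4) = 0.229299, coefficient = 2
x_5 = 2.1667, f(x_5) = 0.175610, coefficient = 4
x_6 = 2.5000, f(x_6) = 0.137931, coefficient = 1

I ≈ (0.333333/3) × 6.537453 = 0.726384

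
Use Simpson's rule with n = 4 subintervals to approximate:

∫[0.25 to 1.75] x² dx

f(x) = x²
a = 0.25, b = 1.75, n = 4
h = (b - a)/n = 0.375000

Simpson's rule: (h/3)[f(x₀) + 4f(x₁) + 2f(x₂) + ... + f(xₙ)]

x_0 = 0.2500, f(x_0) = 0.062500, coefficient = 1
x_1 = 0.6250, f(x_1) = 0.390625, coefficient = 4
x_2 = 1.0000, f(x_2) = 1.000000, coefficient = 2
x_3 = 1.3750, f(x_3) = 1.890625, coefficient = 4
x_4 = 1.7500, f(x_4) = 3.062500, coefficient = 1

I ≈ (0.375000/3) × 14.250000 = 1.781250
Exact value: 1.781250
Error: 0.000000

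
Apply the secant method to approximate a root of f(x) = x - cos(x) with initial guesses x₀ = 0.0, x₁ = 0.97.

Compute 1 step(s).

f(x) = x - cos(x)
x₀ = 0.0, x₁ = 0.97

Secant formula: x_{n+1} = x_n - f(x_n)(x_n - x_{n-1})/(f(x_n) - f(x_{n-1}))

Iteration 1:
  f(0.000000) = -1.000000
  f(0.970000) = 0.404700
  x_2 = 0.970000 - 0.404700×(0.970000 - 0.000000)/(0.404700 - (-1.000000))
       = 0.690539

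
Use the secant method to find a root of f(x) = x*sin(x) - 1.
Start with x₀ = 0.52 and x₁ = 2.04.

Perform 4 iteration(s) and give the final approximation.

f(x) = x*sin(x) - 1
x₀ = 0.52, x₁ = 2.04

Secant formula: x_{n+1} = x_n - f(x_n)(x_n - x_{n-1})/(f(x_n) - f(x_{n-1}))

Iteration 1:
  f(0.520000) = -0.741622
  f(2.040000) = 0.819534
  x_2 = 2.040000 - 0.819534×(2.040000 - 0.520000)/(0.819534 - (-0.741622))
       = 1.242071
Iteration 2:
  f(2.040000) = 0.819534
  f(1.242071) = 0.175564
  x_3 = 1.242071 - 0.175564×(1.242071 - 2.040000)/(0.175564 - 0.819534)
       = 1.024534
Iteration 3:
  f(1.242071) = 0.175564
  f(1.024534) = -0.124564
  x_4 = 1.024534 - (-0.124564)×(1.024534 - 1.242071)/(-0.124564 - 0.175564)
       = 1.114820
Iteration 4:
  f(1.024534) = -0.124564
  f(1.114820) = 0.000920
  x_5 = 1.114820 - 0.000920×(1.114820 - 1.024534)/(0.000920 - (-0.124564))
       = 1.114158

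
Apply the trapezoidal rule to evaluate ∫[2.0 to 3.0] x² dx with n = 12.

f(x) = x²
a = 2.0, b = 3.0, n = 12
h = (b - a)/n = 0.083333

Trapezoidal rule: (h/2)[f(x₀) + 2f(x₁) + 2f(x₂) + ... + f(xₙ)]

x_0 = 2.0000, f(x_0) = 4.000000, coefficient = 1
x_1 = 2.0833, f(x_1) = 4.340278, coefficient = 2
x_2 = 2.1667, f(x_2) = 4.694444, coefficient = 2
x_3 = 2.2500, f(x_3) = 5.062500, coefficient = 2
x_4 = 2.3333, f(x_4) = 5.444444, coefficient = 2
x_5 = 2.4167, f(x_5) = 5.840278, coefficient = 2
x_6 = 2.5000, f(x_6) = 6.250000, coefficient = 2
x_7 = 2.5833, f(x_7) = 6.673611, coefficient = 2
x_8 = 2.6667, f(x_8) = 7.111111, coefficient = 2
x_9 = 2.7500, f(x_9) = 7.562500, coefficient = 2
x_10 = 2.8333, f(x_10) = 8.027778, coefficient = 2
x_11 = 2.9167, f(x_11) = 8.506944, coefficient = 2
x_12 = 3.0000, f(x_12) = 9.000000, coefficient = 1

I ≈ (0.083333/2) × 152.027778 = 6.334491
Exact value: 6.333333
Error: 0.001157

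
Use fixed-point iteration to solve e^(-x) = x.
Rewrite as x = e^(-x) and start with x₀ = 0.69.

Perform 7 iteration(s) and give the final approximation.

Equation: e^(-x) = x
Fixed-point form: x = e^(-x)
x₀ = 0.69

x_1 = g(0.690000) = 0.501576
x_2 = g(0.501576) = 0.605575
x_3 = g(0.605575) = 0.545760
x_4 = g(0.545760) = 0.579401
x_5 = g(0.579401) = 0.560234
x_6 = g(0.560234) = 0.571076
x_7 = g(0.571076) = 0.564918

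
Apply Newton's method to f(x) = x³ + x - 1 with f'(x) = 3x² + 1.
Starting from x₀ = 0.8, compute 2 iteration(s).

f(x) = x³ + x - 1
f'(x) = 3x² + 1
x₀ = 0.8

Newton-Raphson formula: x_{n+1} = x_n - f(x_n)/f'(x_n)

Iteration 1:
  f(0.800000) = 0.312000
  f'(0.800000) = 2.920000
  x_1 = 0.800000 - 0.312000/2.920000 = 0.693151
Iteration 2:
  f(0.693151) = 0.026180
  f'(0.693151) = 2.441374
  x_2 = 0.693151 - 0.026180/2.441374 = 0.682427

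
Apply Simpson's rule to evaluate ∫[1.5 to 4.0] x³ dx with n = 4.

f(x) = x³
a = 1.5, b = 4.0, n = 4
h = (b - a)/n = 0.625000

Simpson's rule: (h/3)[f(x₀) + 4f(x₁) + 2f(x₂) + ... + f(xₙ)]

x_0 = 1.5000, f(x_0) = 3.375000, coefficient = 1
x_1 = 2.1250, f(x_1) = 9.595703, coefficient = 4
x_2 = 2.7500, f(x_2) = 20.796875, coefficient = 2
x_3 = 3.3750, f(x_3) = 38.443359, coefficient = 4
x_4 = 4.0000, f(x_4) = 64.000000, coefficient = 1

I ≈ (0.625000/3) × 301.125000 = 62.734375
Exact value: 62.734375
Error: 0.000000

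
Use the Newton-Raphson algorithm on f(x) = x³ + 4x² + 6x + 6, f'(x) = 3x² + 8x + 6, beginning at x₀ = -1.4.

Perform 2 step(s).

f(x) = x³ + 4x² + 6x + 6
f'(x) = 3x² + 8x + 6
x₀ = -1.4

Newton-Raphson formula: x_{n+1} = x_n - f(x_n)/f'(x_n)

Iteration 1:
  f(-1.400000) = 2.696000
  f'(-1.400000) = 0.680000
  x_1 = -1.400000 - 2.696000/0.680000 = -5.364706
Iteration 2:
  f(-5.364706) = -65.464565
  f'(-5.364706) = 49.422561
  x_2 = -5.364706 - (-65.464565)/49.422561 = -4.040117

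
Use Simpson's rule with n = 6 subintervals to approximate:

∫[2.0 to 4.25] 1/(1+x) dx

f(x) = 1/(1+x)
a = 2.0, b = 4.25, n = 6
h = (b - a)/n = 0.375000

Simpson's rule: (h/3)[f(x₀) + 4f(x₁) + 2f(x₂) + ... + f(xₙ)]

x_0 = 2.0000, f(x_0) = 0.333333, coefficient = 1
x_1 = 2.3750, f(x_1) = 0.296296, coefficient = 4
x_2 = 2.7500, f(x_2) = 0.266667, coefficient = 2
x_3 = 3.1250, f(x_3) = 0.242424, coefficient = 4
x_4 = 3.5000, f(x_4) = 0.222222, coefficient = 2
x_5 = 3.8750, f(x_5) = 0.205128, coefficient = 4
x_6 = 4.2500, f(x_6) = 0.190476, coefficient = 1

I ≈ (0.375000/3) × 4.476982 = 0.559623
Exact value: 0.559616
Error: 0.000007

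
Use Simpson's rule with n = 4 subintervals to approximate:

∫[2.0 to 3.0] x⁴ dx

f(x) = x⁴
a = 2.0, b = 3.0, n = 4
h = (b - a)/n = 0.250000

Simpson's rule: (h/3)[f(x₀) + 4f(x₁) + 2f(x₂) + ... + f(xₙ)]

x_0 = 2.0000, f(x_0) = 16.000000, coefficient = 1
x_1 = 2.2500, f(x_1) = 25.628906, coefficient = 4
x_2 = 2.5000, f(x_2) = 39.062500, coefficient = 2
x_3 = 2.7500, f(x_3) = 57.191406, coefficient = 4
x_4 = 3.0000, f(x_4) = 81.000000, coefficient = 1

I ≈ (0.250000/3) × 506.406250 = 42.200521
Exact value: 42.200000
Error: 0.000521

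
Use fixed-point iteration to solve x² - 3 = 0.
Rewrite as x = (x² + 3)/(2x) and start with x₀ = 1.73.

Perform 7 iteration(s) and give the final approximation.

Equation: x² - 3 = 0
Fixed-point form: x = (x² + 3)/(2x)
x₀ = 1.73

x_1 = g(1.730000) = 1.732052
x_2 = g(1.732052) = 1.732051
x_3 = g(1.732051) = 1.732051
x_4 = g(1.732051) = 1.732051
x_5 = g(1.732051) = 1.732051
x_6 = g(1.732051) = 1.732051
x_7 = g(1.732051) = 1.732051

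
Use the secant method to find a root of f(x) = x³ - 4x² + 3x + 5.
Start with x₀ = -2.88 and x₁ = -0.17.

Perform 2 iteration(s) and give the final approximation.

f(x) = x³ - 4x² + 3x + 5
x₀ = -2.88, x₁ = -0.17

Secant formula: x_{n+1} = x_n - f(x_n)(x_n - x_{n-1})/(f(x_n) - f(x_{n-1}))

Iteration 1:
  f(-2.880000) = -60.705472
  f(-0.170000) = 4.369487
  x_2 = -0.170000 - 4.369487×(-0.170000 - (-2.880000))/(4.369487 - (-60.705472))
       = -0.351964
Iteration 2:
  f(-0.170000) = 4.369487
  f(-0.351964) = 3.404992
  x_3 = -0.351964 - 3.404992×(-0.351964 - (-0.170000))/(3.404992 - 4.369487)
       = -0.994359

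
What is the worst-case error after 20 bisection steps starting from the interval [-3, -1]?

Bisection error bound: |error| ≤ (b-a)/2^n
|error| ≤ (-1 - (-3))/2^20 = 2/2^20
|error| ≤ 0.0000019073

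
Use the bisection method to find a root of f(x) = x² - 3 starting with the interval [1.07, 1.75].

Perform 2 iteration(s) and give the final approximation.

f(x) = x² - 3
Initial interval: [1.07, 1.75]

Iteration 1:
  c_1 = (1.070000 + 1.750000)/2 = 1.410000
  f(c_1) = f(1.410000) = -1.011900
  f(a) × f(c) ≥ 0, new interval: [1.410000, 1.750000]
Iteration 2:
  c_2 = (1.410000 + 1.750000)/2 = 1.580000
  f(c_2) = f(1.580000) = -0.503600
  f(a) × f(c) ≥ 0, new interval: [1.580000, 1.750000]

After 2 iteration(s), the approximation is c_2 = 1.580000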